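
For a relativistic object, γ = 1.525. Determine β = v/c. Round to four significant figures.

0.7550

β = √(1 − 1/γ²) = √(1 − 1/2.325625) = √0.570008 = 0.7550.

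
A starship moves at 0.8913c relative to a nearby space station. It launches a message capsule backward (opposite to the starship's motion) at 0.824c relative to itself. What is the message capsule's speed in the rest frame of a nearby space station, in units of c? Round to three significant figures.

0.253c

In units of c, u = (u' + v)/(1 + u'v) with u' = −0.824 and v = 0.8913.
Numerator: −0.824 + 0.8913 = 0.0673. Denominator: 1 + (−0.824)(0.8913) = 0.2655688.
u = 0.0673/0.2655688 = 0.25342, so the speed is 0.253c.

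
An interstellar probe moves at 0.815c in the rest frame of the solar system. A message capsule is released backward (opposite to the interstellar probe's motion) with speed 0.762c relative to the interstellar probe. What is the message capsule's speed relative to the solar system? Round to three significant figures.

Relativistic velocity addition: u = (u' + v)/(1 + u'v/c²), with u' = −0.762c and v = 0.815c.
Numerator: −0.762 + 0.815 = 0.053. Denominator: 1 + (−0.762)(0.815) = 0.37897.
u = 0.053/0.37897 = 0.13985, so the speed is 0.140c.

0.140c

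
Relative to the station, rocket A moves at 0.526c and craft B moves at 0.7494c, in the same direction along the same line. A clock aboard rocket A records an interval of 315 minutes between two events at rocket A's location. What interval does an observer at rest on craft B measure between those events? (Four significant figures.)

338.9 minutes

Transform rocket A's velocity into craft B's frame: (0.526 − 0.7494)/(1 − 0.526·0.7494) = −0.2234/0.6058156, so the relative speed is 0.36876c.
γ for this relative speed: γ = 1/√(1 − 0.135984) = 1.0758.
Rocket A's interval is proper; time dilation gives Δt_B = γΔτ = 1.0758 × 315 minutes = 338.9 minutes.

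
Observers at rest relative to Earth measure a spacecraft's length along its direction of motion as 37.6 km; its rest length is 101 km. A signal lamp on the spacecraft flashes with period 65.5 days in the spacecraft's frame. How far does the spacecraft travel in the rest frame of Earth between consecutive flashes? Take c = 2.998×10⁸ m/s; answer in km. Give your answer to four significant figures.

From L = L₀/γ: γ = 101/37.6 = 2.68617.
β = √(1 − 1/γ²) = 0.92812. Lab-frame period = γτ = 2.68617×65.5 days = 175.94 days. Distance = βc × γτ = 0.92812 × 2.998×10⁸ m/s × 15201216 s = 4.2297×10^15 m = 4.230×10^12 km.

4.230×10^12 km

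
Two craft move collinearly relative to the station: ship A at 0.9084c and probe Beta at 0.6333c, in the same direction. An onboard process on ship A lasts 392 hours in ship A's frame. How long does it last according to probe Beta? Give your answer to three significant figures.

Speed of ship A in probe Beta's frame: u = (v_A − v_B)/(1 − v_A v_B/c²) = (0.9084 − 0.6333)/(1 − 0.9084×0.6333) = 0.2751/0.42471028 = 0.64774; |u| = 0.64774c.
At |u| = 0.64774c, γ = (1 − 0.419567)^(−1/2) = 1.3126.
Ship A's interval is proper; time dilation gives Δt_B = γΔτ = 1.3126 × 392 hours = 515 hours.

515 hours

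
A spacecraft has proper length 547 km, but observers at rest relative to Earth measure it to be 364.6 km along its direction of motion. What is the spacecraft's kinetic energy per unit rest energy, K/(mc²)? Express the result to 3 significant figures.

From L = L₀/γ: γ = 547/364.6 = 1.50027.
K/(mc²) = γ − 1 = 1.50027 − 1 = 0.500.

0.500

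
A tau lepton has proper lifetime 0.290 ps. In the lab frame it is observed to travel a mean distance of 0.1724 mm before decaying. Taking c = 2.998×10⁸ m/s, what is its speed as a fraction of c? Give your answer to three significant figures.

Let x = d/(cτ) = 1.724×10^-4 m / (2.998×10⁸ m/s × 2.900×10^-13 s) = 1.9829. Since d = βγcτ, x = βγ = β/√(1−β²).
Solving: β² = x²/(1+x²) = 3.93189/4.93189 = 0.797238, so β = 0.893.

0.893c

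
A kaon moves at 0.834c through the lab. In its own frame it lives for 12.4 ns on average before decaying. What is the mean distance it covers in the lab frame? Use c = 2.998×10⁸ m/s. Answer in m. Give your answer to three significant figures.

5.62 m

With β = 0.834, γ = 1/√(1 − 0.834²) = 1/√0.304444 = 1.8124.
Lab-frame lifetime: Δt = γτ = 1.8124 × 12.4 ns = 22.474 ns.
Distance: d = vΔt = 0.834 × 2.998×10⁸ m/s × 2.2474×10^-8 s = 5.62 m.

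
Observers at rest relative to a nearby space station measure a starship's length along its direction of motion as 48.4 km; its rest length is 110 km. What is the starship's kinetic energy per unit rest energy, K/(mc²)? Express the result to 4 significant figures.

1.273

From L = L₀/γ: γ = 110/48.4 = 2.27273.
Since K = (γ−1)mc², K/(mc²) = 2.27273 − 1 = 1.273.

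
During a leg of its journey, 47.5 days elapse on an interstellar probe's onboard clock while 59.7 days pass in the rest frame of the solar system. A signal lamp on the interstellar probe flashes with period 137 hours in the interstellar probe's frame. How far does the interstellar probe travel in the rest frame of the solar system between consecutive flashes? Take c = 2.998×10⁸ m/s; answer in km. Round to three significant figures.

1.13×10^11 km

γ = Δt/Δτ = 59.7/47.5 = 1.25684.
β = √(1 − 1/γ²) = 0.60576. Lab-frame period = γτ = 1.25684×137 hours = 172.19 hours. Distance = βc × γτ = 0.60576 × 2.998×10⁸ m/s × 619884 s = 1.1258×10^14 m = 1.13×10^11 km.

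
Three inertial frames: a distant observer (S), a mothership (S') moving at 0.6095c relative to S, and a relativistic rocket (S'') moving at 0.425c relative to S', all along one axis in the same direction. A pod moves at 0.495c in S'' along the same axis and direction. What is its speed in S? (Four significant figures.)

0.9360c

Compose velocities in two stages. Stage 1 (into S'): u₁ = (0.495+0.425)/(1+0.495×0.425) = 0.7601.
Stage 2 (into S): u = (0.7601+0.6095)/(1+0.7601×0.6095) = 0.93598, so the speed is 0.9360c.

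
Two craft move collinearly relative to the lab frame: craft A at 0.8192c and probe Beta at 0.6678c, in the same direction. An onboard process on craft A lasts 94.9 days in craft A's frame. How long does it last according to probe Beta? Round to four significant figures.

100.7 days

Speed of craft A in probe Beta's frame: u = (v_A − v_B)/(1 − v_A v_B/c²) = (0.8192 − 0.6678)/(1 − 0.8192×0.6678) = 0.1514/0.45293824 = 0.33426; |u| = 0.33426c.
γ for this relative speed: γ = 1/√(1 − 0.11173) = 1.061.
Craft A's interval is proper; time dilation gives Δt_B = γΔτ = 1.061 × 94.9 days = 100.7 days.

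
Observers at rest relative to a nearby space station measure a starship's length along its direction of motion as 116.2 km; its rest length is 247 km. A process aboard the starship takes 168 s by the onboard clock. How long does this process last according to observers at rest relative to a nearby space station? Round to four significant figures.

From L = L₀/γ: γ = 247/116.2 = 2.12565.
Δt = γΔτ = 2.12565 × 168 = 357.1 s.

357.1 s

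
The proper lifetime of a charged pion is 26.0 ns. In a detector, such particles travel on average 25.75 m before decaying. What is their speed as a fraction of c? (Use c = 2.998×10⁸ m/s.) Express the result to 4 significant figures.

Lab distance = (lab lifetime)·v = γτ·βc, so βγ = d/(cτ) = 25.75/(2.998×10⁸ × 2.600×10^-8) = 3.3035.
With βγ = 3.3035: γ² = 1 + (βγ)² = 11.9131, and β = (βγ)/γ = 3.3035/3.45154 = 0.9571.

0.9571c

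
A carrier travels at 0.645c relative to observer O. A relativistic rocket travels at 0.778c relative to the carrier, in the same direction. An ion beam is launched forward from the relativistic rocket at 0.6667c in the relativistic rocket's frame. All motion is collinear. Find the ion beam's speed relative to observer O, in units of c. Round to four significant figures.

Compose velocities in two stages. Stage 1 (into S'): u₁ = (0.6667+0.778)/(1+0.6667×0.778) = 0.95128.
Stage 2 (into S): u = (0.95128+0.645)/(1+0.95128×0.645) = 0.98928, so the speed is 0.9893c.

0.9893c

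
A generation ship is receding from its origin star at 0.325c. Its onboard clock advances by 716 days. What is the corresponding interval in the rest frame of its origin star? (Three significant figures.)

γ = 1/√(1 − β²) = 1/√(1 − 0.105625) = 1/√0.894375 = 1/0.945714 = 1.0574.
Time dilation: Δt = γ·Δτ = 1.0574 × 716 = 757 days.

757 days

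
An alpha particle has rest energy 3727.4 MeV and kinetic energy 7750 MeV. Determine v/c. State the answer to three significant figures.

0.946

K = (γ−1)mc², so γ = 1 + 7750/3727.4 = 3.0792.
Then v/c = √(1 − γ⁻²) = √(1 − 0.105469) = √0.894531 = 0.946.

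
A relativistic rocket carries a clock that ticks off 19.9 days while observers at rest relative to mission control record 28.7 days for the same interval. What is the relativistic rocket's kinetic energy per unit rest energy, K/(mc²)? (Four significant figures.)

0.4422

γ = Δt/Δτ = 28.7/19.9 = 1.44221.
Since K = (γ−1)mc², K/(mc²) = 1.44221 − 1 = 0.4422.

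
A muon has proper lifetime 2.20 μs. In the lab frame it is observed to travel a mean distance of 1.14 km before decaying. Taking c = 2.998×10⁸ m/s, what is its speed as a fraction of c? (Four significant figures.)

0.8656c

Lab distance = (lab lifetime)·v = γτ·βc, so βγ = d/(cτ) = 1140/(2.998×10⁸ × 2.200×10^-6) = 1.7284.
With βγ = 1.7284: γ² = 1 + (βγ)² = 3.98737, and β = (βγ)/γ = 1.7284/1.99684 = 0.8656.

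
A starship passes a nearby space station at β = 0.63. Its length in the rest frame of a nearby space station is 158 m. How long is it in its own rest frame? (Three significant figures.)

Lorentz factor: γ = (1 − 0.3969)^(−1/2) = 1.2877.
Proper length: L₀ = γ·L = 1.2877 × 158 = 203 m.

203 m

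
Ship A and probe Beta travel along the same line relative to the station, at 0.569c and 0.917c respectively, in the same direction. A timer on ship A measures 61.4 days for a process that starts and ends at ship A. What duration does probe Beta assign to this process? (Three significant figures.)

89.5 days

The velocity of ship A relative to probe Beta is (0.569 − 0.917)c / (1 − 0.569×0.917) = −0.72769c; relative speed 0.72769c.
γ for this relative speed: γ = 1/√(1 − 0.529533) = 1.4579.
The clock on ship A records proper time, so probe Beta measures Δt = γΔτ = 1.4579 × 61.4 = 89.5 days.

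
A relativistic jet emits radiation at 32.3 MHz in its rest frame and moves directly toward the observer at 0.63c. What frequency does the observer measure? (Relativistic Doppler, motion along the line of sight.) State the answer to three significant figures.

67.8 MHz

Relativistic Doppler (source moving toward): f_obs = f_src · √((1+β)/(1−β)).
With β = 0.63: factor = √(1.63/0.37) = 2.0989.
f_obs = 32.3 × 2.0989 = 67.8 MHz.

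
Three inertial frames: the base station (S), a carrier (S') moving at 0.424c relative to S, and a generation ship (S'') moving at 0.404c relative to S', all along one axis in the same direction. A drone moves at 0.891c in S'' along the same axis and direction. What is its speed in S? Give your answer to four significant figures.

0.9804c

First combine the drone and generation ship (S''→S'): u₁ = (0.891 + 0.404)/(1 + 0.891×0.404) = 1.295/1.359964 = 0.95223.
Then combine with the carrier (S'→S): u = (0.95223 + 0.424)/(1 + 0.95223×0.424) = 1.37623/1.40374552 = 0.9804.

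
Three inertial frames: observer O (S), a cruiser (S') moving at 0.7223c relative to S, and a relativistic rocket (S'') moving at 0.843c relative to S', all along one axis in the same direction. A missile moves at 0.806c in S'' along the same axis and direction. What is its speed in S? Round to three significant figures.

Compose velocities in two stages. Stage 1 (into S'): u₁ = (0.806+0.843)/(1+0.806×0.843) = 0.98186.
Stage 2 (into S): u = (0.98186+0.7223)/(1+0.98186×0.7223) = 0.99705, so the speed is 0.997c.

0.997c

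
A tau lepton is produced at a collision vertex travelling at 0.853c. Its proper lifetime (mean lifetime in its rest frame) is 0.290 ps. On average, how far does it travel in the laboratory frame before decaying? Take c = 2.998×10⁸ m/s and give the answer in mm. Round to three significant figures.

0.142 mm

Lorentz factor: γ = (1 − 0.727609)^(−1/2) = 1.916.
Lab-frame lifetime: Δt = γτ = 1.916 × 0.290 ps = 0.55564 ps.
Distance: d = vΔt = 0.853 × 2.998×10⁸ m/s × 5.5564×10^-13 s = 1.42×10^-4 m = 0.142 mm.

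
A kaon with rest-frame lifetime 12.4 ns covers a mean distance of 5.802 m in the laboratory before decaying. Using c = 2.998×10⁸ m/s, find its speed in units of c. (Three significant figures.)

0.842c

d = βγcτ ⇒ βγ = d/(cτ) = 5.802 m / (3.71752 m) = 1.5607.
β = (βγ)/√(1+(βγ)²) = 1.5607/√3.43578 = 0.842.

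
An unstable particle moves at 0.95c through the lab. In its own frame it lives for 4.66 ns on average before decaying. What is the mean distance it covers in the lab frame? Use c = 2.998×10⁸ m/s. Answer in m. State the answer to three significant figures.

4.25 m

γ = 1/√(1 − β²) = 1/√(1 − 0.9025) = 1/√0.0975 = 1/0.31225 = 3.2026.
Lab-frame lifetime: Δt = γτ = 3.2026 × 4.66 ns = 14.924 ns.
Distance: d = vΔt = 0.95 × 2.998×10⁸ m/s × 1.4924×10^-8 s = 4.25 m.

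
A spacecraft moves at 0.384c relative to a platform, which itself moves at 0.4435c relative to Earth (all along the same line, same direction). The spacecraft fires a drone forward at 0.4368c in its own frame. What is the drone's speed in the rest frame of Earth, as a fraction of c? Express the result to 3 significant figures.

0.874c

Apply u = (u'+v)/(1+u'v) twice. Drone in the platform frame: (0.4368+0.384)/(1+0.4368·0.384) = 0.8208/1.1677312 = 0.7029c.
That velocity, transformed to the rest frame of Earth: (0.7029+0.4435)/(1+0.7029·0.4435) = 1.1464/1.31173615 = 0.87396c.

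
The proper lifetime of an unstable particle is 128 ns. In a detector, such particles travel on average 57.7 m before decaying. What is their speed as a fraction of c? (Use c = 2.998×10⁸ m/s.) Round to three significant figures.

Let x = d/(cτ) = 57.70 m / (2.998×10⁸ m/s × 1.280×10^-7 s) = 1.5036. Since d = βγcτ, x = βγ = β/√(1−β²).
Solving: β² = x²/(1+x²) = 2.26081/3.26081 = 0.693328, so β = 0.833.

0.833c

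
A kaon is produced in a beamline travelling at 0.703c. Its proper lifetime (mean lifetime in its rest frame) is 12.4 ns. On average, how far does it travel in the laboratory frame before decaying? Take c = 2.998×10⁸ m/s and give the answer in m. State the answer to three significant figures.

3.67 m

γ = 1/√(1 − β²) = 1/√(1 − 0.494209) = 1/√0.505791 = 1/0.71119 = 1.4061.
Lab-frame lifetime: Δt = γτ = 1.4061 × 12.4 ns = 17.436 ns.
Distance: d = vΔt = 0.703 × 2.998×10⁸ m/s × 1.7436×10^-8 s = 3.67 m.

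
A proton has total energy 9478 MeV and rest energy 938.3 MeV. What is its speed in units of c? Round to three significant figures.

0.995c

γ = E/(mc²) = 9478/938.3 = 10.101.
β = √(1 − 1/γ²) = √(1 − 0.00980102) = √0.99019898 = 0.995.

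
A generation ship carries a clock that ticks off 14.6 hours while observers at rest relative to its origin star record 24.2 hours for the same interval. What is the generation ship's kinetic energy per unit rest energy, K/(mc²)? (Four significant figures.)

From Δt = γΔτ: γ = 24.2/14.6 = 1.65753.
K/(mc²) = γ − 1 = 1.65753 − 1 = 0.6575.

0.6575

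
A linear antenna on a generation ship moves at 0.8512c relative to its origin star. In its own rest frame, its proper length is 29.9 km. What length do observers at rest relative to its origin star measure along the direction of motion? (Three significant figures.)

15.7 km

γ = 1/√(1 − β²) = 1/√(1 − 0.72454144) = 1/√0.27545856 = 1/0.524841 = 1.9053.
Along the direction of motion the measured length is L₀/γ = 29.9/1.9053 = 15.7 km.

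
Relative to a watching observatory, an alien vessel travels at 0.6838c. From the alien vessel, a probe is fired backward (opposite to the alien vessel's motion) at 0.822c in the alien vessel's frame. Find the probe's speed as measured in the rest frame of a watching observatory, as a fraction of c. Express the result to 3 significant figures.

0.316c

Relativistic velocity addition: u = (u' + v)/(1 + u'v/c²), with u' = −0.822c and v = 0.6838c.
Numerator: −0.822 + 0.6838 = −0.1382. Denominator: 1 + (−0.822)(0.6838) = 0.4379164.
u = −0.1382/0.4379164 = −0.31559, so the speed is 0.316c.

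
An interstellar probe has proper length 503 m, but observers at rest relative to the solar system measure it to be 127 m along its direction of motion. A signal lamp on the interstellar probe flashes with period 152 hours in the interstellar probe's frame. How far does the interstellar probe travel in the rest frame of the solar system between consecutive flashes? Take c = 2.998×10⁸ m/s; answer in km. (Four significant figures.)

6.287×10^11 km

Length contraction gives γ = L₀/L = 503/127 = 3.96063.
β = √(1 − 1/γ²) = 0.9676. Lab-frame period = γτ = 3.96063×152 hours = 602.02 hours. Distance = βc × γτ = 0.9676 × 2.998×10⁸ m/s × 2167272 s = 6.2870×10^14 m = 6.287×10^11 km.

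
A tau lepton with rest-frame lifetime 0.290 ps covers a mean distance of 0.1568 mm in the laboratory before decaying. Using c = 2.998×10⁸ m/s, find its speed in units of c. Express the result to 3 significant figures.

Let x = d/(cτ) = 1.568×10^-4 m / (2.998×10⁸ m/s × 2.900×10^-13 s) = 1.8035. Since d = βγcτ, x = βγ = β/√(1−β²).
Solving: β² = x²/(1+x²) = 3.25261/4.25261 = 0.76485, so β = 0.875.

0.875c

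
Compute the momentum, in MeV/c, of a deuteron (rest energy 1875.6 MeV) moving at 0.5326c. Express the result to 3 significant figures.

With β = 0.5326, γ = 1/√(1 − 0.5326²) = 1/√0.71633724 = 1.1815.
Momentum: p = γβ·mc = 1.1815 × 0.5326 × 1875.6 MeV/c = 1180 MeV/c.

1180 MeV/c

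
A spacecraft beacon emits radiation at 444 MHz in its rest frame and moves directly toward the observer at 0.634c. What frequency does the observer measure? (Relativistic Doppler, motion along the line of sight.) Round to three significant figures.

938 MHz

Relativistic Doppler (source moving toward): f_obs = f_src · √((1+β)/(1−β)).
With β = 0.634: factor = √(1.634/0.366) = 2.1129.
f_obs = 444 × 2.1129 = 938 MHz.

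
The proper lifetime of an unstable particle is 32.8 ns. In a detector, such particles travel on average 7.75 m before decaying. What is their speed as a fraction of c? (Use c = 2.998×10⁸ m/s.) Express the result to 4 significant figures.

Lab distance = (lab lifetime)·v = γτ·βc, so βγ = d/(cτ) = 7.750/(2.998×10⁸ × 3.280×10^-8) = 0.78813.
With βγ = 0.78813: γ² = 1 + (βγ)² = 1.621149, and β = (βγ)/γ = 0.78813/1.27324 = 0.6190.

0.6190c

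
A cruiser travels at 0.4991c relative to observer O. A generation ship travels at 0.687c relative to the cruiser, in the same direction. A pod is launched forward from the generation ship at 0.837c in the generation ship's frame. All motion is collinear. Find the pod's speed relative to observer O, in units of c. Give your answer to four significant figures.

First combine the pod and generation ship (S''→S'): u₁ = (0.837 + 0.687)/(1 + 0.837×0.687) = 1.524/1.575019 = 0.96761.
Then combine with the cruiser (S'→S): u = (0.96761 + 0.4991)/(1 + 0.96761×0.4991) = 1.46671/1.482934151 = 0.98906.

0.9891c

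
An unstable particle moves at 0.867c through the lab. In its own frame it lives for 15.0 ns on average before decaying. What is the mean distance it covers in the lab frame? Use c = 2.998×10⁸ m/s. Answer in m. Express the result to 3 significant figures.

β² = 0.751689, so γ = 1/√0.248311 = 2.0068.
Lab-frame lifetime: Δt = γτ = 2.0068 × 15.0 ns = 30.102 ns.
Distance: d = vΔt = 0.867 × 2.998×10⁸ m/s × 3.0102×10^-8 s = 7.82 m.

7.82 m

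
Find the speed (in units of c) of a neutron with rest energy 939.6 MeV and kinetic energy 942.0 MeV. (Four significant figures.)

γ = 1 + K/(mc²) = 1 + 942.0/939.6 = 2.0026.
β = √(1 − 1/γ²) = √(1 − 0.249351) = √0.750649 = 0.8664.

0.8664c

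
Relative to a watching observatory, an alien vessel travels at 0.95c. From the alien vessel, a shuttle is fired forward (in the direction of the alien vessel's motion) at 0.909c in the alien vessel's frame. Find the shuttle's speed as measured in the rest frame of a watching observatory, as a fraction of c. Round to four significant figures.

Relativistic velocity addition: u = (u' + v)/(1 + u'v/c²), with u' = 0.909c and v = 0.95c.
Numerator: 0.909 + 0.95 = 1.859. Denominator: 1 + (0.909)(0.95) = 1.86355.
u = 1.859/1.86355 = 0.99756, so the speed is 0.9976c.

0.9976c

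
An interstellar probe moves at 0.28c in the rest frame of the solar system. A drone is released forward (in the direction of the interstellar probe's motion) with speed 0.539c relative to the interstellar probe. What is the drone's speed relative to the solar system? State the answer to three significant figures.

0.712c

Relativistic velocity addition: u = (u' + v)/(1 + u'v/c²), with u' = 0.539c and v = 0.28c.
Numerator: 0.539 + 0.28 = 0.819. Denominator: 1 + (0.539)(0.28) = 1.15092.
u = 0.819/1.15092 = 0.7116, so the speed is 0.712c.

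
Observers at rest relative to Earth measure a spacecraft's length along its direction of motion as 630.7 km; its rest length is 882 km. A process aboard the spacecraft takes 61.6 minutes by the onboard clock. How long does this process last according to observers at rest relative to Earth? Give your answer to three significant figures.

86.1 minutes

γ = L₀/L = 882/630.7 = 1.39845.
The same γ dilates the second interval: 1.39845 × 61.6 minutes = 86.1 minutes.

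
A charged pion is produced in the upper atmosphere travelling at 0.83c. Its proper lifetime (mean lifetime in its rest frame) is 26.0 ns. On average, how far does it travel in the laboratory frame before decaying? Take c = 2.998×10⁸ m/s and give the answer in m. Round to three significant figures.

γ = 1/√(1 − β²) = 1/√(1 − 0.6889) = 1/√0.3111 = 1/0.557763 = 1.7929.
Lab-frame lifetime: Δt = γτ = 1.7929 × 26.0 ns = 46.615 ns.
Distance: d = vΔt = 0.83 × 2.998×10⁸ m/s × 4.6615×10^-8 s = 11.6 m.

11.6 m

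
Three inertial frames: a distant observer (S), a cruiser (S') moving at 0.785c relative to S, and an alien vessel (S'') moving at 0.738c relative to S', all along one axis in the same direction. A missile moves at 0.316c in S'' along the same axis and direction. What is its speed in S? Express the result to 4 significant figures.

Compose velocities in two stages. Stage 1 (into S'): u₁ = (0.316+0.738)/(1+0.316×0.738) = 0.85468.
Stage 2 (into S): u = (0.85468+0.785)/(1+0.85468×0.785) = 0.9813, so the speed is 0.9813c.

0.9813c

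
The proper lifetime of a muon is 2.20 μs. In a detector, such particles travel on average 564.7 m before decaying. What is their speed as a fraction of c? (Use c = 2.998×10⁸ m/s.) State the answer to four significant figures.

0.6504c

d = βγcτ ⇒ βγ = d/(cτ) = 564.7 m / (659.56 m) = 0.85618.
β = (βγ)/√(1+(βγ)²) = 0.85618/√1.733044 = 0.6504.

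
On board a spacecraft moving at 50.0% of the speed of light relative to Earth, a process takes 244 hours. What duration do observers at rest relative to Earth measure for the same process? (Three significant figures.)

282 hours

γ = 1/√(1 − β²) = 1/√(1 − 0.25) = 1/√0.75 = 1/0.866025 = 1.1547.
Time dilation: Δt = γ·Δτ = 1.1547 × 244 = 282 hours.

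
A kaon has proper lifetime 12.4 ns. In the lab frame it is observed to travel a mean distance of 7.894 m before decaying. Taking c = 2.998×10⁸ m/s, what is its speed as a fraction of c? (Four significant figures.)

0.9047c

Lab distance = (lab lifetime)·v = γτ·βc, so βγ = d/(cτ) = 7.894/(2.998×10⁸ × 1.240×10^-8) = 2.1235.
With βγ = 2.1235: γ² = 1 + (βγ)² = 5.50925, and β = (βγ)/γ = 2.1235/2.34718 = 0.9047.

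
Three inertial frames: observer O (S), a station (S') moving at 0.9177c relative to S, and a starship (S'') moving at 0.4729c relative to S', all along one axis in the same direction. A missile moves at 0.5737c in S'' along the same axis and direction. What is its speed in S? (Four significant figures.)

0.9917c

First combine the missile and starship (S''→S'): u₁ = (0.5737 + 0.4729)/(1 + 0.5737×0.4729) = 1.0466/1.27130273 = 0.82325.
Then combine with the station (S'→S): u = (0.82325 + 0.9177)/(1 + 0.82325×0.9177) = 1.74095/1.755496525 = 0.99171.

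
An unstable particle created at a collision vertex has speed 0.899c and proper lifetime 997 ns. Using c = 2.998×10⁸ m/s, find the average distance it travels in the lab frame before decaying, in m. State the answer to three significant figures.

614 m

With β = 0.899, γ = 1/√(1 − 0.899²) = 1/√0.191799 = 2.2834.
Lab-frame lifetime: Δt = γτ = 2.2834 × 997 ns = 2276.5 ns.
Distance: d = vΔt = 0.899 × 2.998×10⁸ m/s × 2.2765×10^-6 s = 614 m.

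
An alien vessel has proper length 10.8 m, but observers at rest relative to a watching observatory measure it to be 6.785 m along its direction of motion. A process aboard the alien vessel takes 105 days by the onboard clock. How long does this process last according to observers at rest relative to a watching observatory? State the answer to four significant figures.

From L = L₀/γ: γ = 10.8/6.785 = 1.59175.
Δt = γΔτ = 1.59175 × 105 = 167.1 days.

167.1 days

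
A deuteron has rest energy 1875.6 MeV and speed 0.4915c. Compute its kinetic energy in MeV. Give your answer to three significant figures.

Lorentz factor: γ = (1 − 0.24157225)^(−1/2) = 1.14827.
Kinetic energy: K = (γ − 1)mc² = (1.14827 − 1) × 1875.6 MeV = 0.14827 × 1875.6 = 278 MeV.

278 MeV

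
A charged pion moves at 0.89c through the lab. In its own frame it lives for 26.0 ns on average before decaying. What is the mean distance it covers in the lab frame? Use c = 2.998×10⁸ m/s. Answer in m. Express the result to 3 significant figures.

15.2 m

γ = 1/√(1 − β²) = 1/√(1 − 0.7921) = 1/√0.2079 = 1/0.455961 = 2.1932.
Lab-frame lifetime: Δt = γτ = 2.1932 × 26.0 ns = 57.023 ns.
Distance: d = vΔt = 0.89 × 2.998×10⁸ m/s × 5.7023×10^-8 s = 15.2 m.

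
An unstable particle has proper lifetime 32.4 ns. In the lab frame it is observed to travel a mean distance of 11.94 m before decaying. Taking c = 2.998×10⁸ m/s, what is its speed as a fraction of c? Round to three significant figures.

0.776c

Let x = d/(cτ) = 11.94 m / (2.998×10⁸ m/s × 3.240×10^-8 s) = 1.2292. Since d = βγcτ, x = βγ = β/√(1−β²).
Solving: β² = x²/(1+x²) = 1.51093/2.51093 = 0.601741, so β = 0.776.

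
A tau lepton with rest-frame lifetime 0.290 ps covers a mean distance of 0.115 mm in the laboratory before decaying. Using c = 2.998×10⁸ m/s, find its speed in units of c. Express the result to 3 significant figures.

Lab distance = (lab lifetime)·v = γτ·βc, so βγ = d/(cτ) = 1.150×10^-4/(2.998×10⁸ × 2.900×10^-13) = 1.3227.
With βγ = 1.3227: γ² = 1 + (βγ)² = 2.74954, and β = (βγ)/γ = 1.3227/1.65817 = 0.798.

0.798c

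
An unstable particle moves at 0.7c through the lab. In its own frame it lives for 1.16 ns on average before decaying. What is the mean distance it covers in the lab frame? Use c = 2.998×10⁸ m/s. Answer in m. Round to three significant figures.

γ = 1/√(1 − β²) = 1/√(1 − 0.49) = 1/√0.51 = 1/0.714143 = 1.4003.
Lab-frame lifetime: Δt = γτ = 1.4003 × 1.16 ns = 1.6243 ns.
Distance: d = vΔt = 0.7 × 2.998×10⁸ m/s × 1.6243×10^-9 s = 0.341 m.

0.341 m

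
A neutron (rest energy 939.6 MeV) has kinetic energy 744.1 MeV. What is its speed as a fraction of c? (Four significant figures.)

0.8298c

γ = 1 + K/(mc²) = 1 + 744.1/939.6 = 1.7919.
β = √(1 − 1/γ²) = √(1 − 0.311439) = √0.688561 = 0.8298.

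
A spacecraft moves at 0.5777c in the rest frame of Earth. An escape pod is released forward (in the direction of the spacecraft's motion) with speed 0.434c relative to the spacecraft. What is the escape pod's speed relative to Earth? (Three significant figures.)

Relativistic velocity addition: u = (u' + v)/(1 + u'v/c²), with u' = 0.434c and v = 0.5777c.
Numerator: 0.434 + 0.5777 = 1.0117. Denominator: 1 + (0.434)(0.5777) = 1.2507218.
u = 1.0117/1.2507218 = 0.80889, so the speed is 0.809c.

0.809c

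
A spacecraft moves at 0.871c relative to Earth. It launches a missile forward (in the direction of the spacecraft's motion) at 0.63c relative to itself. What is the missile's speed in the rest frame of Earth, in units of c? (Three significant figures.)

Relativistic velocity addition: u = (u' + v)/(1 + u'v/c²), with u' = 0.63c and v = 0.871c.
Numerator: 0.63 + 0.871 = 1.501. Denominator: 1 + (0.63)(0.871) = 1.54873.
u = 1.501/1.54873 = 0.96918, so the speed is 0.969c.

0.969c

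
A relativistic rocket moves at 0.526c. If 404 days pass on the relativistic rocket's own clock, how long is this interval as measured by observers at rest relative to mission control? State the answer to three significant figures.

γ = 1/√(1 − β²) = 1/√(1 − 0.276676) = 1/√0.723324 = 1/0.850485 = 1.1758.
The onboard clock measures proper time, so the interval in the rest frame of mission control is dilated: Δt = γ·Δτ = 1.1758 × 404 days = 475 days.

475 days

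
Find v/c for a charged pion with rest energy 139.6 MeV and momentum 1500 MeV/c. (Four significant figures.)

pc/(mc²) = 1500/139.6 = 10.745 = βγ = β/√(1−β²).
So β² = x²/(1 + x²) with x = 10.745: x² = 115.455, β² = 115.455/116.455 = 0.991413, β = 0.9957.

0.9957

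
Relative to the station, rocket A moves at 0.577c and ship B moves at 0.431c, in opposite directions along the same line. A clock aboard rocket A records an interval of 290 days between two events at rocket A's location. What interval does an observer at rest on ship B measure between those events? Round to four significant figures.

The velocity of rocket A relative to ship B is (0.577 + 0.431)c / (1 + 0.577×0.431) = 0.80725c; relative speed 0.80725c.
γ for this relative speed: γ = 1/√(1 − 0.651653) = 1.6943.
Rocket A's interval is proper; time dilation gives Δt_B = γΔτ = 1.6943 × 290 days = 491.3 days.

491.3 days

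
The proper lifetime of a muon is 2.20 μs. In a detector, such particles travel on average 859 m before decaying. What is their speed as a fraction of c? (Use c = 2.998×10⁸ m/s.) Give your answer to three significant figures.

0.793c

Let x = d/(cτ) = 859.0 m / (2.998×10⁸ m/s × 2.200×10^-6 s) = 1.3024. Since d = βγcτ, x = βγ = β/√(1−β²).
Solving: β² = x²/(1+x²) = 1.69625/2.69625 = 0.629115, so β = 0.793.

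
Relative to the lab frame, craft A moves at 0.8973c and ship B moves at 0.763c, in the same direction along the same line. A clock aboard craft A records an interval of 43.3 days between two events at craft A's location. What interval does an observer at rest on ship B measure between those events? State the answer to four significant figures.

Transform craft A's velocity into ship B's frame: (0.8973 − 0.763)/(1 − 0.8973·0.763) = 0.1343/0.3153601, so the relative speed is 0.42586c.
At |u| = 0.42586c, γ = (1 − 0.181357)^(−1/2) = 1.1052.
The clock on craft A records proper time, so ship B measures Δt = γΔτ = 1.1052 × 43.3 = 47.86 days.

47.86 days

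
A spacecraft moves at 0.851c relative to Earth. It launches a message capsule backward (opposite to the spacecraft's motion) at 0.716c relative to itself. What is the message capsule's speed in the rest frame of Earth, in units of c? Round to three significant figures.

0.346c

Relativistic velocity addition: u = (u' + v)/(1 + u'v/c²), with u' = −0.716c and v = 0.851c.
Numerator: −0.716 + 0.851 = 0.135. Denominator: 1 + (−0.716)(0.851) = 0.390684.
u = 0.135/0.390684 = 0.34555, so the speed is 0.346c.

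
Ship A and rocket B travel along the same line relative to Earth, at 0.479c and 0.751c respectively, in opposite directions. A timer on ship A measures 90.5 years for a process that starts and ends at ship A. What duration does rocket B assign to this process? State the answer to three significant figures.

Speed of ship A in rocket B's frame: u = (v_A + v_B)/(1 + v_A v_B/c²) = (0.479 + 0.751)/(1 + 0.479×0.751) = 1.23/1.359729 = 0.90459; |u| = 0.90459c.
γ for this relative speed: γ = 1/√(1 − 0.818283) = 2.3459.
The clock on ship A records proper time, so rocket B measures Δt = γΔτ = 2.3459 × 90.5 = 212 years.

212 years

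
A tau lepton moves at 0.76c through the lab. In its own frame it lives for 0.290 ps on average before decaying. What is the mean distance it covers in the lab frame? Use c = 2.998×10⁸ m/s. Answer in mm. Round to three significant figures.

0.102 mm

β² = 0.5776, so γ = 1/√0.4224 = 1.5386.
Lab-frame lifetime: Δt = γτ = 1.5386 × 0.290 ps = 0.44619 ps.
Distance: d = vΔt = 0.76 × 2.998×10⁸ m/s × 4.4619×10^-13 s = 1.02×10^-4 m = 0.102 mm.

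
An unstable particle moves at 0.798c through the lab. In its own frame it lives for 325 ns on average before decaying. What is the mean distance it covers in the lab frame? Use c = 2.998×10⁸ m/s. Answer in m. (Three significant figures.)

With β = 0.798, γ = 1/√(1 − 0.798²) = 1/√0.363196 = 1.6593.
Lab-frame lifetime: Δt = γτ = 1.6593 × 325 ns = 539.27 ns.
Distance: d = vΔt = 0.798 × 2.998×10⁸ m/s × 5.3927×10^-7 s = 129 m.

129 m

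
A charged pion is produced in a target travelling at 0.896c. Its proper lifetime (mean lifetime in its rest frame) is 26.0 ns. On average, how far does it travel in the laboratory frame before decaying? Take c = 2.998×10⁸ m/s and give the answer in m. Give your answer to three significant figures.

γ = 1/√(1 − β²) = 1/√(1 − 0.802816) = 1/√0.197184 = 1/0.444054 = 2.252.
Lab-frame lifetime: Δt = γτ = 2.252 × 26.0 ns = 58.552 ns.
Distance: d = vΔt = 0.896 × 2.998×10⁸ m/s × 5.8552×10^-8 s = 15.7 m.

15.7 m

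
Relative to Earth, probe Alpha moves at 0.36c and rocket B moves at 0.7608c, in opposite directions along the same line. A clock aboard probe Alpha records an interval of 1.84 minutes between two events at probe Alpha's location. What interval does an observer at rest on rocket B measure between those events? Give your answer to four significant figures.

3.871 minutes

Transform probe Alpha's velocity into rocket B's frame: (0.36 + 0.7608)/(1 + 0.36·0.7608) = 1.1208/1.273888, so the relative speed is 0.87983c.
γ for this relative speed: γ = 1/√(1 − 0.774101) = 2.104.
Probe Alpha's interval is proper; time dilation gives Δt_B = γΔτ = 2.104 × 1.84 minutes = 3.871 minutes.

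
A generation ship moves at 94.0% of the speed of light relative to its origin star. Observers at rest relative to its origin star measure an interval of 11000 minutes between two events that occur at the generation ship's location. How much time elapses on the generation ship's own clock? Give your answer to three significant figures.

β² = 0.8836, so γ = 1/√0.1164 = 2.9311.
The generation ship's clock runs slow as seen from its origin star, so Δτ = Δt/γ = 11000/2.9311 = 3750 minutes.

3750 minutes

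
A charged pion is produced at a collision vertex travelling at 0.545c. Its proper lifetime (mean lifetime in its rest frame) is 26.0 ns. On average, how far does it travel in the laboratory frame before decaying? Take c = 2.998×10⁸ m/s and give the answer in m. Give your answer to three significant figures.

5.07 m

With β = 0.545, γ = 1/√(1 − 0.545²) = 1/√0.702975 = 1.1927.
Lab-frame lifetime: Δt = γτ = 1.1927 × 26.0 ns = 31.01 ns.
Distance: d = vΔt = 0.545 × 2.998×10⁸ m/s × 3.1010×10^-8 s = 5.07 m.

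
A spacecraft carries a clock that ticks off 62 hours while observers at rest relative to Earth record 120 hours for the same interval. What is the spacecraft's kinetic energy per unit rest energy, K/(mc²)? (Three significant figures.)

0.935

The time-dilation ratio gives γ = 120/62 = 1.93548.
K/(mc²) = γ − 1 = 1.93548 − 1 = 0.935.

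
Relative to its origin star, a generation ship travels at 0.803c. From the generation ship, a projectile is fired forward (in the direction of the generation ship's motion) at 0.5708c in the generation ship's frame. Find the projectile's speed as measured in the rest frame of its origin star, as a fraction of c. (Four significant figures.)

0.9420c

In units of c, u = (u' + v)/(1 + u'v) with u' = 0.5708 and v = 0.803.
Numerator: 0.5708 + 0.803 = 1.3738. Denominator: 1 + (0.5708)(0.803) = 1.4583524.
u = 1.3738/1.4583524 = 0.94202, so the speed is 0.9420c.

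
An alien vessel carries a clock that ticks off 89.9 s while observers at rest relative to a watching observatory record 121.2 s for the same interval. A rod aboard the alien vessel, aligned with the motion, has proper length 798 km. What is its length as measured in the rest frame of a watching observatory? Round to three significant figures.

From Δt = γΔτ: γ = 121.2/89.9 = 1.34816.
The rod contracts by the same γ: 798 km / 1.34816 = 592 km.

592 km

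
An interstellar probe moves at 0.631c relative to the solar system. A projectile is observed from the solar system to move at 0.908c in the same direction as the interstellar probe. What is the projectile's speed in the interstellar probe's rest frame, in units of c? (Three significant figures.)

Transform to the interstellar probe's frame: u' = (u − v)/(1 − uv/c²).
u' = (0.908 − 0.631)/(1 − 0.908×0.631) = 0.277/0.427052 = 0.64863.
Speed in the interstellar probe's frame: 0.649c (in the same direction).

0.649c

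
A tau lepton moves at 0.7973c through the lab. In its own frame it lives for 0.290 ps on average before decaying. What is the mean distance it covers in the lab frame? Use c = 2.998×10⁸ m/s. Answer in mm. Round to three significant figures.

0.115 mm

γ = 1/√(1 − β²) = 1/√(1 − 0.63568729) = 1/√0.36431271 = 1/0.603583 = 1.6568.
Lab-frame lifetime: Δt = γτ = 1.6568 × 0.290 ps = 0.48047 ps.
Distance: d = vΔt = 0.7973 × 2.998×10⁸ m/s × 4.8047×10^-13 s = 1.15×10^-4 m = 0.115 mm.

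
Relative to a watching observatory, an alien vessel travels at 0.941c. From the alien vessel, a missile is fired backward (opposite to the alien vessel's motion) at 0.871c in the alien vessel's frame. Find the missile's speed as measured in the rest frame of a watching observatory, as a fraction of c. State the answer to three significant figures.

Relativistic velocity addition: u = (u' + v)/(1 + u'v/c²), with u' = −0.871c and v = 0.941c.
Numerator: −0.871 + 0.941 = 0.07. Denominator: 1 + (−0.871)(0.941) = 0.180389.
u = 0.07/0.180389 = 0.38805, so the speed is 0.388c.

0.388c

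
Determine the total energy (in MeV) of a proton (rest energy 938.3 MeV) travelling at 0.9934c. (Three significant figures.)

With β = 0.9934, γ = 1/√(1 − 0.9934²) = 1/√0.01315644 = 8.7183.
Total energy: E = γmc² = 8.7183 × 938.3 MeV = 8180 MeV.

8180 MeV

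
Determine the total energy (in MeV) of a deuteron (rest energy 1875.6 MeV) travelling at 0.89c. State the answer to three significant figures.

Lorentz factor: γ = (1 − 0.7921)^(−1/2) = 2.1932.
Total energy: E = γmc² = 2.1932 × 1875.6 MeV = 4110 MeV.

4110 MeV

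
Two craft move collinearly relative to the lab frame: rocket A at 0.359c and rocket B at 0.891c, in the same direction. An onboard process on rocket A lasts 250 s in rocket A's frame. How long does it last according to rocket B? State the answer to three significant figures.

Speed of rocket A in rocket B's frame: u = (v_A − v_B)/(1 − v_A v_B/c²) = (0.359 − 0.891)/(1 − 0.359×0.891) = −0.532/0.680131 = −0.7822; |u| = 0.7822c.
γ for this relative speed: γ = 1/√(1 − 0.611837) = 1.6051.
Rocket A's interval is proper; time dilation gives Δt_B = γΔτ = 1.6051 × 250 s = 401 s.

401 s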